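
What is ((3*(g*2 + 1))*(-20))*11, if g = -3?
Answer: 3300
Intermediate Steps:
((3*(g*2 + 1))*(-20))*11 = ((3*(-3*2 + 1))*(-20))*11 = ((3*(-6 + 1))*(-20))*11 = ((3*(-5))*(-20))*11 = -15*(-20)*11 = 300*11 = 3300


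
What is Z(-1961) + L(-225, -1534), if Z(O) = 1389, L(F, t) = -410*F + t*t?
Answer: 2446795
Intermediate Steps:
L(F, t) = t**2 - 410*F (L(F, t) = -410*F + t**2 = t**2 - 410*F)
Z(-1961) + L(-225, -1534) = 1389 + ((-1534)**2 - 410*(-225)) = 1389 + (2353156 + 92250) = 1389 + 2445406 = 2446795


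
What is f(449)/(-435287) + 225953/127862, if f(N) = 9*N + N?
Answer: 13968614733/7950952342 ≈ 1.7568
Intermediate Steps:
f(N) = 10*N
f(449)/(-435287) + 225953/127862 = (10*449)/(-435287) + 225953/127862 = 4490*(-1/435287) + 225953*(1/127862) = -4490/435287 + 32279/18266 = 13968614733/7950952342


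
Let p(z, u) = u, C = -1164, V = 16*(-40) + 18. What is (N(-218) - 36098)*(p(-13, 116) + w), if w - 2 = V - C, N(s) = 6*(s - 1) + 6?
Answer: -24687960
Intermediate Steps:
V = -622 (V = -640 + 18 = -622)
N(s) = 6*s (N(s) = 6*(-1 + s) + 6 = (-6 + 6*s) + 6 = 6*s)
w = 544 (w = 2 + (-622 - 1*(-1164)) = 2 + (-622 + 1164) = 2 + 542 = 544)
(N(-218) - 36098)*(p(-13, 116) + w) = (6*(-218) - 36098)*(116 + 544) = (-1308 - 36098)*660 = -37406*660 = -24687960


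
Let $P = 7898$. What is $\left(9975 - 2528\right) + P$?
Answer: $15345$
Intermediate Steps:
$\left(9975 - 2528\right) + P = \left(9975 - 2528\right) + 7898 = 7447 + 7898 = 15345$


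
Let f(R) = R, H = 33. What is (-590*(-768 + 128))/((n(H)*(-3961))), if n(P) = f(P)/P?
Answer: -377600/3961 ≈ -95.329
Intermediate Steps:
n(P) = 1 (n(P) = P/P = 1)
(-590*(-768 + 128))/((n(H)*(-3961))) = (-590*(-768 + 128))/((1*(-3961))) = -590*(-640)/(-3961) = 377600*(-1/3961) = -377600/3961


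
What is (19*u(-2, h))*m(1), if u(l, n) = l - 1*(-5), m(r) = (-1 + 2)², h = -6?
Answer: 57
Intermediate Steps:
m(r) = 1 (m(r) = 1² = 1)
u(l, n) = 5 + l (u(l, n) = l + 5 = 5 + l)
(19*u(-2, h))*m(1) = (19*(5 - 2))*1 = (19*3)*1 = 57*1 = 57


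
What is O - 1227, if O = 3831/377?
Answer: -458748/377 ≈ -1216.8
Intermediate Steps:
O = 3831/377 (O = 3831*(1/377) = 3831/377 ≈ 10.162)
O - 1227 = 3831/377 - 1227 = -458748/377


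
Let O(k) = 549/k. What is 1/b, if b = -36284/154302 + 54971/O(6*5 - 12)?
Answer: 4706211/8481028580 ≈ 0.00055491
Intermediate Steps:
b = 8481028580/4706211 (b = -36284/154302 + 54971/((549/(6*5 - 12))) = -36284*1/154302 + 54971/((549/(30 - 12))) = -18142/77151 + 54971/((549/18)) = -18142/77151 + 54971/((549*(1/18))) = -18142/77151 + 54971/(61/2) = -18142/77151 + 54971*(2/61) = -18142/77151 + 109942/61 = 8481028580/4706211 ≈ 1802.1)
1/b = 1/(8481028580/4706211) = 4706211/8481028580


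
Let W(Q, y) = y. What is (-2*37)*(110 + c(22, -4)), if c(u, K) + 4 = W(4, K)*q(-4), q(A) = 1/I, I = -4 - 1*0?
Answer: -7918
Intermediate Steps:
I = -4 (I = -4 + 0 = -4)
q(A) = -1/4 (q(A) = 1/(-4) = -1/4)
c(u, K) = -4 - K/4 (c(u, K) = -4 + K*(-1/4) = -4 - K/4)
(-2*37)*(110 + c(22, -4)) = (-2*37)*(110 + (-4 - 1/4*(-4))) = -74*(110 + (-4 + 1)) = -74*(110 - 3) = -74*107 = -7918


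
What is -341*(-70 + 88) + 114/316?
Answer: -969747/158 ≈ -6137.6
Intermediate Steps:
-341*(-70 + 88) + 114/316 = -341*18 + 114*(1/316) = -6138 + 57/158 = -969747/158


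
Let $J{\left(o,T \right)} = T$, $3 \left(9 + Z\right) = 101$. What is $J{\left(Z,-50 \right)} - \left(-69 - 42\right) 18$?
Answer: $1948$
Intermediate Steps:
$Z = \frac{74}{3}$ ($Z = -9 + \frac{1}{3} \cdot 101 = -9 + \frac{101}{3} = \frac{74}{3} \approx 24.667$)
$J{\left(Z,-50 \right)} - \left(-69 - 42\right) 18 = -50 - \left(-69 - 42\right) 18 = -50 - \left(-111\right) 18 = -50 - -1998 = -50 + 1998 = 1948$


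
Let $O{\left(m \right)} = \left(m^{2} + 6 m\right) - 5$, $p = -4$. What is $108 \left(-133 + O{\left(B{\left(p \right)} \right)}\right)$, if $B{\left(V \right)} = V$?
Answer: $-15768$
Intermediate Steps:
$O{\left(m \right)} = -5 + m^{2} + 6 m$
$108 \left(-133 + O{\left(B{\left(p \right)} \right)}\right) = 108 \left(-133 + \left(-5 + \left(-4\right)^{2} + 6 \left(-4\right)\right)\right) = 108 \left(-133 - 13\right) = 108 \left(-146\right) = -15768$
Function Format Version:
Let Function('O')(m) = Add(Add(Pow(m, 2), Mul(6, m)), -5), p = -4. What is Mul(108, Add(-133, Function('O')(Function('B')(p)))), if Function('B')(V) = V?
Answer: -15768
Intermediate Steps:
Function('O')(m) = Add(-5, Pow(m, 2), Mul(6, m))
Mul(108, Add(-133, Function('O')(Function('B')(p)))) = Mul(108, Add(-133, Add(-5, Pow(-4, 2), Mul(6, -4)))) = Mul(108, Add(-133, Add(-5, 16, -24))) = Mul(108, Add(-133, -13)) = Mul(108, -146) = -15768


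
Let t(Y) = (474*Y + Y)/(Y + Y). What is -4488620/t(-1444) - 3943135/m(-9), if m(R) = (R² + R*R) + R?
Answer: -649301369/14535 ≈ -44672.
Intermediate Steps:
t(Y) = 475/2 (t(Y) = (475*Y)/((2*Y)) = (475*Y)*(1/(2*Y)) = 475/2)
m(R) = R + 2*R² (m(R) = (R² + R²) + R = 2*R² + R = R + 2*R²)
-4488620/t(-1444) - 3943135/m(-9) = -4488620/475/2 - 3943135*(-1/(9*(1 + 2*(-9)))) = -4488620*2/475 - 3943135*(-1/(9*(1 - 18))) = -1795448/95 - 3943135/((-9*(-17))) = -1795448/95 - 3943135/153 = -649301369/14535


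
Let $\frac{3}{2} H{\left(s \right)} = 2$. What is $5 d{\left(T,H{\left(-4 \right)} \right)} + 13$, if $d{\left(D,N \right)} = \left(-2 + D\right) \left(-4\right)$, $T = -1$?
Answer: $73$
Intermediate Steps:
$H{\left(s \right)} = \frac{4}{3}$ ($H{\left(s \right)} = \frac{2}{3} \cdot 2 = \frac{4}{3}$)
$d{\left(D,N \right)} = 8 - 4 D$
$5 d{\left(T,H{\left(-4 \right)} \right)} + 13 = 5 \left(8 - -4\right) + 13 = 5 \left(8 + 4\right) + 13 = 5 \cdot 12 + 13 = 60 + 13 = 73$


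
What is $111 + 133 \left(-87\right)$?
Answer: $-11460$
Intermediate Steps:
$111 + 133 \left(-87\right) = 111 - 11571 = -11460$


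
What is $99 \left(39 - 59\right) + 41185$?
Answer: $39205$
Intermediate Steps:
$99 \left(39 - 59\right) + 41185 = 99 \left(-20\right) + 41185 = -1980 + 41185 = 39205$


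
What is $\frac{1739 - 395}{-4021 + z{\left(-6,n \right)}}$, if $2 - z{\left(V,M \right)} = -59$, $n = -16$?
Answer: $- \frac{56}{165} \approx -0.33939$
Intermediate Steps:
$z{\left(V,M \right)} = 61$ ($z{\left(V,M \right)} = 2 - -59 = 2 + 59 = 61$)
$\frac{1739 - 395}{-4021 + z{\left(-6,n \right)}} = \frac{1739 - 395}{-4021 + 61} = \frac{1344}{-3960} = 1344 \left(- \frac{1}{3960}\right) = - \frac{56}{165}$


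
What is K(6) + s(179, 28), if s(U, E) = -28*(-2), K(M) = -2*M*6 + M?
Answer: -10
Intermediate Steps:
K(M) = -11*M (K(M) = -12*M + M = -11*M)
s(U, E) = 56
K(6) + s(179, 28) = -11*6 + 56 = -66 + 56 = -10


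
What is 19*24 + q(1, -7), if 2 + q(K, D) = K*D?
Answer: 447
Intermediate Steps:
q(K, D) = -2 + D*K (q(K, D) = -2 + K*D = -2 + D*K)
19*24 + q(1, -7) = 19*24 + (-2 - 7*1) = 456 + (-2 - 7) = 456 - 9 = 447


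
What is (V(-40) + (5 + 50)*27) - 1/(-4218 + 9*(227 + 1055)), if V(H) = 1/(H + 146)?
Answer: 576124207/387960 ≈ 1485.0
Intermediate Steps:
V(H) = 1/(146 + H)
(V(-40) + (5 + 50)*27) - 1/(-4218 + 9*(227 + 1055)) = (1/(146 - 40) + (5 + 50)*27) - 1/(-4218 + 9*(227 + 1055)) = (1/106 + 55*27) - 1/(-4218 + 9*1282) = (1/106 + 1485) - 1/(-4218 + 11538) = 157411/106 - 1/7320 = 576124207/387960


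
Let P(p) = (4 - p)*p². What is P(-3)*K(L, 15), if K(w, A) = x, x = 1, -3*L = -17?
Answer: 63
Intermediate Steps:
L = 17/3 (L = -⅓*(-17) = 17/3 ≈ 5.6667)
K(w, A) = 1
P(p) = p²*(4 - p)
P(-3)*K(L, 15) = ((-3)²*(4 - 1*(-3)))*1 = (9*(4 + 3))*1 = (9*7)*1 = 63*1 = 63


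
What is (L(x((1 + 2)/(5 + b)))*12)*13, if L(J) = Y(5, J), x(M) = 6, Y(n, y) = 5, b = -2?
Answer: 780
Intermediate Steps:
L(J) = 5
(L(x((1 + 2)/(5 + b)))*12)*13 = (5*12)*13 = 60*13 = 780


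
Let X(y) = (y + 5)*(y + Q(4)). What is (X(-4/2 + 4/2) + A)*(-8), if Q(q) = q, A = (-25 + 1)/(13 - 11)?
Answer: -64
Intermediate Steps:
A = -12 (A = -24/2 = -24*½ = -12)
X(y) = (4 + y)*(5 + y) (X(y) = (y + 5)*(y + 4) = (5 + y)*(4 + y) = (4 + y)*(5 + y))
(X(-4/2 + 4/2) + A)*(-8) = ((20 + (-4/2 + 4/2)² + 9*(-4/2 + 4/2)) - 12)*(-8) = ((20 + (-4*½ + 4*(½))² + 9*(-4*½ + 4*(½))) - 12)*(-8) = ((20 + (-2 + 2)² + 9*(-2 + 2)) - 12)*(-8) = ((20 + 0² + 9*0) - 12)*(-8) = ((20 + 0 + 0) - 12)*(-8) = (20 - 12)*(-8) = 8*(-8) = -64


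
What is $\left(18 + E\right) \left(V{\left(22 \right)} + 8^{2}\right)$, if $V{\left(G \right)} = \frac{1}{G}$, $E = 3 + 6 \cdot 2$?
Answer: $\frac{4227}{2} \approx 2113.5$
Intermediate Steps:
$E = 15$ ($E = 3 + 12 = 15$)
$\left(18 + E\right) \left(V{\left(22 \right)} + 8^{2}\right) = \left(18 + 15\right) \left(\frac{1}{22} + 8^{2}\right) = 33 \left(\frac{1}{22} + 64\right) = 33 \cdot \frac{1409}{22} = \frac{4227}{2}$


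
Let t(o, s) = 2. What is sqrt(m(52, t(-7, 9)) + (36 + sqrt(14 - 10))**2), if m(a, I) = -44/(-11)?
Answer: 2*sqrt(362) ≈ 38.053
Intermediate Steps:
m(a, I) = 4 (m(a, I) = -44*(-1/11) = 4)
sqrt(m(52, t(-7, 9)) + (36 + sqrt(14 - 10))**2) = sqrt(4 + (36 + sqrt(14 - 10))**2) = sqrt(4 + (36 + sqrt(4))**2) = sqrt(4 + (36 + 2)**2) = sqrt(4 + 38**2) = sqrt(4 + 1444) = sqrt(1448) = 2*sqrt(362)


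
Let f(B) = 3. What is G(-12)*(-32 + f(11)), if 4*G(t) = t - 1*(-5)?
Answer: 203/4 ≈ 50.750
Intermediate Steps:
G(t) = 5/4 + t/4 (G(t) = (t - 1*(-5))/4 = (t + 5)/4 = (5 + t)/4 = 5/4 + t/4)
G(-12)*(-32 + f(11)) = (5/4 + (¼)*(-12))*(-32 + 3) = (5/4 - 3)*(-29) = -7/4*(-29) = 203/4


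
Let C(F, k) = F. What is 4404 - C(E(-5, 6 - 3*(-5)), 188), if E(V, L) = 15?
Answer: 4389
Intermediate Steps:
4404 - C(E(-5, 6 - 3*(-5)), 188) = 4404 - 1*15 = 4404 - 15 = 4389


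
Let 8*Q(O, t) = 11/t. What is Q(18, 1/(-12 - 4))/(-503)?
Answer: 22/503 ≈ 0.043738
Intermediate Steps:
Q(O, t) = 11/(8*t) (Q(O, t) = (11/t)/8 = 11/(8*t))
Q(18, 1/(-12 - 4))/(-503) = (11/(8*(1/(-12 - 4))))/(-503) = (11/(8*(1/(-16))))*(-1/503) = (11/(8*(-1/16)))*(-1/503) = ((11/8)*(-16))*(-1/503) = -22*(-1/503) = 22/503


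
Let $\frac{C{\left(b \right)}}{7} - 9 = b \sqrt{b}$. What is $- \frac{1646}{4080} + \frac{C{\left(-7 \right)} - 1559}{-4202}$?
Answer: $- \frac{18473}{389640} + \frac{49 i \sqrt{7}}{4202} \approx -0.04741 + 0.030852 i$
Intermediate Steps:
$C{\left(b \right)} = 63 + 7 b^{\frac{3}{2}}$ ($C{\left(b \right)} = 63 + 7 b \sqrt{b} = 63 + 7 b^{\frac{3}{2}}$)
$- \frac{1646}{4080} + \frac{C{\left(-7 \right)} - 1559}{-4202} = - \frac{1646}{4080} + \frac{\left(63 + 7 \left(-7\right)^{\frac{3}{2}}\right) - 1559}{-4202} = \left(-1646\right) \frac{1}{4080} + \left(\left(63 + 7 \left(- 7 i \sqrt{7}\right)\right) - 1559\right) \left(- \frac{1}{4202}\right) = - \frac{823}{2040} + \left(\left(63 - 49 i \sqrt{7}\right) - 1559\right) \left(- \frac{1}{4202}\right) = - \frac{823}{2040} + \left(-1496 - 49 i \sqrt{7}\right) \left(- \frac{1}{4202}\right) = - \frac{823}{2040} + \left(\frac{68}{191} + \frac{49 i \sqrt{7}}{4202}\right) = - \frac{18473}{389640} + \frac{49 i \sqrt{7}}{4202}$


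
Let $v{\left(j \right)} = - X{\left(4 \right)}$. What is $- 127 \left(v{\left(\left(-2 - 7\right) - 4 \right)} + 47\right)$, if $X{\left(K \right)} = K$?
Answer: $-5461$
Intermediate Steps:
$v{\left(j \right)} = -4$ ($v{\left(j \right)} = \left(-1\right) 4 = -4$)
$- 127 \left(v{\left(\left(-2 - 7\right) - 4 \right)} + 47\right) = - 127 \left(-4 + 47\right) = \left(-127\right) 43 = -5461$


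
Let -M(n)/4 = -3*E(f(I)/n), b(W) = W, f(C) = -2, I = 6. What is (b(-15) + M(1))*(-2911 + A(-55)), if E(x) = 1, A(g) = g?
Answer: 8898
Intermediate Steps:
M(n) = 12 (M(n) = -(-12) = -4*(-3) = 12)
(b(-15) + M(1))*(-2911 + A(-55)) = (-15 + 12)*(-2911 - 55) = -3*(-2966) = 8898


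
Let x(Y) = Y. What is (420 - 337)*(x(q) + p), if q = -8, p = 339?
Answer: 27473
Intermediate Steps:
(420 - 337)*(x(q) + p) = (420 - 337)*(-8 + 339) = 83*331 = 27473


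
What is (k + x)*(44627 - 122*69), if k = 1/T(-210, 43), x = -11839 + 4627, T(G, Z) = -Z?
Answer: -11229026453/43 ≈ -2.6114e+8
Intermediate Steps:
x = -7212
k = -1/43 (k = 1/(-1*43) = 1/(-43) = -1/43 ≈ -0.023256)
(k + x)*(44627 - 122*69) = (-1/43 - 7212)*(44627 - 122*69) = -310117*(44627 - 8418)/43 = -310117/43*36209 = -11229026453/43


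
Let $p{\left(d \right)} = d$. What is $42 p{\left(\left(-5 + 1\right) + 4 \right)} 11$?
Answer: $0$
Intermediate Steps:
$42 p{\left(\left(-5 + 1\right) + 4 \right)} 11 = 42 \left(\left(-5 + 1\right) + 4\right) 11 = 42 \left(-4 + 4\right) 11 = 42 \cdot 0 \cdot 11 = 0 \cdot 11 = 0$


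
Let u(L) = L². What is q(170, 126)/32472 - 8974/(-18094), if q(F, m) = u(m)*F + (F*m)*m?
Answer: 680277227/4080197 ≈ 166.73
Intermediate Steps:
q(F, m) = 2*F*m² (q(F, m) = m²*F + (F*m)*m = F*m² + F*m² = 2*F*m²)
q(170, 126)/32472 - 8974/(-18094) = (2*170*126²)/32472 - 8974/(-18094) = (2*170*15876)*(1/32472) - 8974*(-1/18094) = 5397840*(1/32472) + 4487/9047 = 74970/451 + 4487/9047 = 680277227/4080197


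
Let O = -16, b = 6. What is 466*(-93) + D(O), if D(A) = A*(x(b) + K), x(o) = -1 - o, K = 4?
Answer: -43290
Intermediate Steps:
D(A) = -3*A (D(A) = A*((-1 - 1*6) + 4) = A*((-1 - 6) + 4) = A*(-7 + 4) = A*(-3) = -3*A)
466*(-93) + D(O) = 466*(-93) - 3*(-16) = -43338 + 48 = -43290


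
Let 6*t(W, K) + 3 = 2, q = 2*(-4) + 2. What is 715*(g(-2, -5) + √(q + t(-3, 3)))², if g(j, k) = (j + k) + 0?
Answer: 183755/6 - 5005*I*√222/3 ≈ 30626.0 - 24858.0*I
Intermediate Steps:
q = -6 (q = -8 + 2 = -6)
t(W, K) = -⅙ (t(W, K) = -½ + (⅙)*2 = -½ + ⅓ = -⅙)
g(j, k) = j + k
715*(g(-2, -5) + √(q + t(-3, 3)))² = 715*((-2 - 5) + √(-6 - ⅙))² = 715*(-7 + √(-37/6))² = 715*(-7 + I*√222/6)²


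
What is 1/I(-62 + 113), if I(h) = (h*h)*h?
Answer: 1/132651 ≈ 7.5386e-6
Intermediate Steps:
I(h) = h³ (I(h) = h²*h = h³)
1/I(-62 + 113) = 1/((-62 + 113)³) = 1/(51³) = 1/132651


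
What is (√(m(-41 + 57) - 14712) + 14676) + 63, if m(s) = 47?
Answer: 14739 + I*√14665 ≈ 14739.0 + 121.1*I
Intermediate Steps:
(√(m(-41 + 57) - 14712) + 14676) + 63 = (√(47 - 14712) + 14676) + 63 = (√(-14665) + 14676) + 63 = (I*√14665 + 14676) + 63 = (14676 + I*√14665) + 63 = 14739 + I*√14665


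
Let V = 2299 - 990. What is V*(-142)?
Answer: -185878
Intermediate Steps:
V = 1309
V*(-142) = 1309*(-142) = -185878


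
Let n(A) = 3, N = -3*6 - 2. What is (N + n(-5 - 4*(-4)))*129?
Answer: -2193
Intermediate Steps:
N = -20 (N = -18 - 2 = -20)
(N + n(-5 - 4*(-4)))*129 = (-20 + 3)*129 = -17*129 = -2193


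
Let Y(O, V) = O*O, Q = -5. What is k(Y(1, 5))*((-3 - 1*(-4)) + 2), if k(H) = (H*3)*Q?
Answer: -45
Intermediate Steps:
Y(O, V) = O²
k(H) = -15*H (k(H) = (H*3)*(-5) = (3*H)*(-5) = -15*H)
k(Y(1, 5))*((-3 - 1*(-4)) + 2) = (-15*1²)*((-3 - 1*(-4)) + 2) = (-15*1)*((-3 + 4) + 2) = -15*(1 + 2) = -15*3 = -45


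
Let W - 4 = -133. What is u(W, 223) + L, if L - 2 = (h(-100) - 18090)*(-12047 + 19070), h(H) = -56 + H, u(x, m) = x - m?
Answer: -128142008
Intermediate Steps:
W = -129 (W = 4 - 133 = -129)
L = -128141656 (L = 2 + ((-56 - 100) - 18090)*(-12047 + 19070) = 2 + (-156 - 18090)*7023 = 2 - 18246*7023 = 2 - 128141658 = -128141656)
u(W, 223) + L = (-129 - 1*223) - 128141656 = (-129 - 223) - 128141656 = -352 - 128141656 = -128142008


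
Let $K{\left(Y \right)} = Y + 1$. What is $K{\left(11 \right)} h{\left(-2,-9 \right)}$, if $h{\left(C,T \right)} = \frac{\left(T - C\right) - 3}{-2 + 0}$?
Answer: $60$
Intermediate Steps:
$K{\left(Y \right)} = 1 + Y$
$h{\left(C,T \right)} = \frac{3}{2} + \frac{C}{2} - \frac{T}{2}$ ($h{\left(C,T \right)} = \frac{-3 + T - C}{-2} = \left(-3 + T - C\right) \left(- \frac{1}{2}\right) = \frac{3}{2} + \frac{C}{2} - \frac{T}{2}$)
$K{\left(11 \right)} h{\left(-2,-9 \right)} = \left(1 + 11\right) \left(\frac{3}{2} + \frac{1}{2} \left(-2\right) - - \frac{9}{2}\right) = 12 \left(\frac{3}{2} - 1 + \frac{9}{2}\right) = 12 \cdot 5 = 60$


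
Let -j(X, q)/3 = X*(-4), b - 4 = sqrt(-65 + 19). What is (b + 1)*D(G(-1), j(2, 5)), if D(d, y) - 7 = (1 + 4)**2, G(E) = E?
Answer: 160 + 32*I*sqrt(46) ≈ 160.0 + 217.03*I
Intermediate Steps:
b = 4 + I*sqrt(46) (b = 4 + sqrt(-65 + 19) = 4 + sqrt(-46) = 4 + I*sqrt(46) ≈ 4.0 + 6.7823*I)
j(X, q) = 12*X (j(X, q) = -3*X*(-4) = -(-12)*X = 12*X)
D(d, y) = 32 (D(d, y) = 7 + (1 + 4)**2 = 7 + 5**2 = 7 + 25 = 32)
(b + 1)*D(G(-1), j(2, 5)) = ((4 + I*sqrt(46)) + 1)*32 = (5 + I*sqrt(46))*32 = 160 + 32*I*sqrt(46)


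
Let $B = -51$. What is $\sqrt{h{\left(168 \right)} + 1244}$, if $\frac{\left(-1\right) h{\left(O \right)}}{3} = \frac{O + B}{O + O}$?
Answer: $\frac{\sqrt{974477}}{28} \approx 35.256$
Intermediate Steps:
$h{\left(O \right)} = - \frac{3 \left(-51 + O\right)}{2 O}$ ($h{\left(O \right)} = - 3 \frac{O - 51}{O + O} = - 3 \frac{-51 + O}{2 O} = - \frac{3 \left(-51 + O\right)}{2 O}$)
$\sqrt{h{\left(168 \right)} + 1244} = \sqrt{\frac{3 \left(51 - 168\right)}{2 \cdot 168} + 1244} = \sqrt{\frac{3}{2} \cdot \frac{1}{168} \left(51 - 168\right) + 1244} = \sqrt{\frac{3}{2} \cdot \frac{1}{168} \left(-117\right) + 1244} = \sqrt{- \frac{117}{112} + 1244} = \sqrt{\frac{139211}{112}} = \frac{\sqrt{974477}}{28}$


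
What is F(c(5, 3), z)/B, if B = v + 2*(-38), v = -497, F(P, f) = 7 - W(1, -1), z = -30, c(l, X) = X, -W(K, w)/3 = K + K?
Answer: -13/573 ≈ -0.022688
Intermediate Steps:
W(K, w) = -6*K (W(K, w) = -3*(K + K) = -6*K)
F(P, f) = 13 (F(P, f) = 7 - (-6) = 7 - 1*(-6) = 7 + 6 = 13)
B = -573 (B = -497 + 2*(-38) = -497 - 76 = -573)
F(c(5, 3), z)/B = 13/(-573) = 13*(-1/573) = -13/573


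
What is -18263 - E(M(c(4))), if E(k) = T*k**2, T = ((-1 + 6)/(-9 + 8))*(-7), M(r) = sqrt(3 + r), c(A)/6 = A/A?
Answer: -18578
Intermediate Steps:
c(A) = 6 (c(A) = 6*(A/A) = 6*1 = 6)
T = 35 (T = (5/(-1))*(-7) = (5*(-1))*(-7) = -5*(-7) = 35)
E(k) = 35*k**2
-18263 - E(M(c(4))) = -18263 - 35*(sqrt(3 + 6))**2 = -18263 - 35*(sqrt(9))**2 = -18263 - 35*3**2 = -18263 - 35*9 = -18263 - 1*315 = -18263 - 315 = -18578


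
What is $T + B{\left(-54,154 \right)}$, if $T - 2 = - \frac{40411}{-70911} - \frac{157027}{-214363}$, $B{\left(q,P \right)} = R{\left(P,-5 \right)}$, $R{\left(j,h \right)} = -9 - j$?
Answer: $- \frac{2427514280783}{15200694693} \approx -159.7$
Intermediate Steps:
$B{\left(q,P \right)} = -9 - P$
$T = \frac{50198954176}{15200694693}$ ($T = 2 - \left(- \frac{157027}{214363} - \frac{40411}{70911}\right) = 2 - - \frac{19797564790}{15200694693} = 2 + \left(\frac{40411}{70911} + \frac{157027}{214363}\right) = 2 + \frac{19797564790}{15200694693} = \frac{50198954176}{15200694693} \approx 3.3024$)
$T + B{\left(-54,154 \right)} = \frac{50198954176}{15200694693} - 163 = - \frac{2427514280783}{15200694693}$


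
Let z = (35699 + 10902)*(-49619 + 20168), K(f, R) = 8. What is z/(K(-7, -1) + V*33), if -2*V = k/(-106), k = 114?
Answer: -145479281406/2729 ≈ -5.3309e+7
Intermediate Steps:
V = 57/106 (V = -57/(-106) = -57*(-1)/106 = -½*(-57/53) = 57/106 ≈ 0.53774)
z = -1372446051 (z = 46601*(-29451) = -1372446051)
z/(K(-7, -1) + V*33) = -1372446051/(8 + (57/106)*33) = -1372446051/(8 + 1881/106) = -1372446051/2729/106 = -1372446051*106/2729 = -145479281406/2729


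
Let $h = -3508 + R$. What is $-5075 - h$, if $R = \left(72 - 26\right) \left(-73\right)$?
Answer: $1791$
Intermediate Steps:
$R = -3358$ ($R = 46 \left(-73\right) = -3358$)
$h = -6866$ ($h = -3508 - 3358 = -6866$)
$-5075 - h = -5075 - -6866 = -5075 + 6866 = 1791$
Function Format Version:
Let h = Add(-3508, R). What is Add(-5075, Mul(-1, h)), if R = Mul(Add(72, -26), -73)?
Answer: 1791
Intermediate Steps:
R = -3358 (R = Mul(46, -73) = -3358)
h = -6866 (h = Add(-3508, -3358) = -6866)
Add(-5075, Mul(-1, h)) = Add(-5075, Mul(-1, -6866)) = Add(-5075, 6866) = 1791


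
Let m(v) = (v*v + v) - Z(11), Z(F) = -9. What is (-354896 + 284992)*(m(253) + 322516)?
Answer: -27037958448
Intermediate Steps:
m(v) = 9 + v + v**2 (m(v) = (v*v + v) - 1*(-9) = (v**2 + v) + 9 = (v + v**2) + 9 = 9 + v + v**2)
(-354896 + 284992)*(m(253) + 322516) = (-354896 + 284992)*((9 + 253 + 253**2) + 322516) = -69904*((9 + 253 + 64009) + 322516) = -69904*(64271 + 322516) = -69904*386787 = -27037958448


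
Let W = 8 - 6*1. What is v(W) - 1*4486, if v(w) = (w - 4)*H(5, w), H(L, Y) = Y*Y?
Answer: -4494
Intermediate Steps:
H(L, Y) = Y**2
W = 2 (W = 8 - 6 = 2)
v(w) = w**2*(-4 + w) (v(w) = (w - 4)*w**2 = (-4 + w)*w**2 = w**2*(-4 + w))
v(W) - 1*4486 = 2**2*(-4 + 2) - 1*4486 = 4*(-2) - 4486 = -8 - 4486 = -4494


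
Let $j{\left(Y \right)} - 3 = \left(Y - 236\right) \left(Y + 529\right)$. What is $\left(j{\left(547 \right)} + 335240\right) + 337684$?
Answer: $1007563$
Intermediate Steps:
$j{\left(Y \right)} = 3 + \left(-236 + Y\right) \left(529 + Y\right)$ ($j{\left(Y \right)} = 3 + \left(Y - 236\right) \left(Y + 529\right) = 3 + \left(-236 + Y\right) \left(529 + Y\right)$)
$\left(j{\left(547 \right)} + 335240\right) + 337684 = \left(\left(-124841 + 547^{2} + 293 \cdot 547\right) + 335240\right) + 337684 = \left(\left(-124841 + 299209 + 160271\right) + 335240\right) + 337684 = \left(334639 + 335240\right) + 337684 = 669879 + 337684 = 1007563$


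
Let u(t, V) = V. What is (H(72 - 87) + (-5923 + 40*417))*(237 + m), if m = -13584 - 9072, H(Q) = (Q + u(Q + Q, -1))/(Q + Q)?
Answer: -1205865699/5 ≈ -2.4117e+8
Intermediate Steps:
H(Q) = (-1 + Q)/(2*Q) (H(Q) = (Q - 1)/(Q + Q) = (-1 + Q)/((2*Q)) = (-1 + Q)*(1/(2*Q)) = (-1 + Q)/(2*Q))
m = -22656
(H(72 - 87) + (-5923 + 40*417))*(237 + m) = ((-1 + (72 - 87))/(2*(72 - 87)) + (-5923 + 40*417))*(237 - 22656) = ((1/2)*(-1 - 15)/(-15) + (-5923 + 16680))*(-22419) = ((1/2)*(-1/15)*(-16) + 10757)*(-22419) = (8/15 + 10757)*(-22419) = (161363/15)*(-22419) = -1205865699/5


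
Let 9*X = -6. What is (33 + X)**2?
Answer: 9409/9 ≈ 1045.4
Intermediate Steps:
X = -2/3 (X = (1/9)*(-6) = -2/3 ≈ -0.66667)
(33 + X)**2 = (33 - 2/3)**2 = (97/3)**2 = 9409/9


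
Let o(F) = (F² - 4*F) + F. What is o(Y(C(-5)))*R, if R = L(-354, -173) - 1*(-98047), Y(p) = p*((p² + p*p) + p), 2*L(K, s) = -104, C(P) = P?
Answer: 5027143500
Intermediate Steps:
L(K, s) = -52 (L(K, s) = (½)*(-104) = -52)
Y(p) = p*(p + 2*p²) (Y(p) = p*((p² + p²) + p) = p*(2*p² + p) = p*(p + 2*p²))
o(F) = F² - 3*F
R = 97995 (R = -52 - 1*(-98047) = -52 + 98047 = 97995)
o(Y(C(-5)))*R = (((-5)²*(1 + 2*(-5)))*(-3 + (-5)²*(1 + 2*(-5))))*97995 = ((25*(1 - 10))*(-3 + 25*(1 - 10)))*97995 = ((25*(-9))*(-3 + 25*(-9)))*97995 = -225*(-3 - 225)*97995 = -225*(-228)*97995 = 51300*97995 = 5027143500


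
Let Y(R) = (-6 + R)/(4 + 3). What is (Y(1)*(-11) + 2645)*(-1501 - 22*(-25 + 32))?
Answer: -30733350/7 ≈ -4.3905e+6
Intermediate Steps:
Y(R) = -6/7 + R/7 (Y(R) = (-6 + R)/7 = (-6 + R)*(⅐) = -6/7 + R/7)
(Y(1)*(-11) + 2645)*(-1501 - 22*(-25 + 32)) = ((-6/7 + (⅐)*1)*(-11) + 2645)*(-1501 - 22*(-25 + 32)) = ((-6/7 + ⅐)*(-11) + 2645)*(-1501 - 22*7) = (-5/7*(-11) + 2645)*(-1501 - 154) = (55/7 + 2645)*(-1655) = (18570/7)*(-1655) = -30733350/7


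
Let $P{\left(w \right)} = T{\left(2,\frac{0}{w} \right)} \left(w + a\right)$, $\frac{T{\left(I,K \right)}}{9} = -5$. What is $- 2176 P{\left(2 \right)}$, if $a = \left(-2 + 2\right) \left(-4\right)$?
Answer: $195840$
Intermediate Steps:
$T{\left(I,K \right)} = -45$ ($T{\left(I,K \right)} = 9 \left(-5\right) = -45$)
$a = 0$ ($a = 0 \left(-4\right) = 0$)
$P{\left(w \right)} = - 45 w$ ($P{\left(w \right)} = - 45 \left(w + 0\right) = - 45 w$)
$- 2176 P{\left(2 \right)} = - 2176 \left(\left(-45\right) 2\right) = \left(-2176\right) \left(-90\right) = 195840$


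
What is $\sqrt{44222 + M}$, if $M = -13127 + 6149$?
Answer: $2 \sqrt{9311} \approx 192.99$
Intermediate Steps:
$M = -6978$
$\sqrt{44222 + M} = \sqrt{44222 - 6978} = \sqrt{37244} = 2 \sqrt{9311}$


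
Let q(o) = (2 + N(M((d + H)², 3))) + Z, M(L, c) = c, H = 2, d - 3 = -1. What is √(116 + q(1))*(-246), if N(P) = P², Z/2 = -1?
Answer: -1230*√5 ≈ -2750.4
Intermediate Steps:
Z = -2 (Z = 2*(-1) = -2)
d = 2 (d = 3 - 1 = 2)
q(o) = 9 (q(o) = (2 + 3²) - 2 = (2 + 9) - 2 = 11 - 2 = 9)
√(116 + q(1))*(-246) = √(116 + 9)*(-246) = √125*(-246) = (5*√5)*(-246) = -1230*√5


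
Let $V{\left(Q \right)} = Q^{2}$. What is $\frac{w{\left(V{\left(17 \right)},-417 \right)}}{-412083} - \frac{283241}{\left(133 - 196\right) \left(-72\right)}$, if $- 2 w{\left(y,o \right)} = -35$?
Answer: $- \frac{264668663}{4238568} \approx -62.443$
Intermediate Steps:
$w{\left(y,o \right)} = \frac{35}{2}$ ($w{\left(y,o \right)} = \left(- \frac{1}{2}\right) \left(-35\right) = \frac{35}{2}$)
$\frac{w{\left(V{\left(17 \right)},-417 \right)}}{-412083} - \frac{283241}{\left(133 - 196\right) \left(-72\right)} = \frac{35}{2 \left(-412083\right)} - \frac{283241}{\left(133 - 196\right) \left(-72\right)} = \frac{35}{2} \left(- \frac{1}{412083}\right) - \frac{283241}{\left(-63\right) \left(-72\right)} = - \frac{5}{117738} - \frac{283241}{4536} = - \frac{5}{117738} - \frac{40463}{648} = - \frac{264668663}{4238568}$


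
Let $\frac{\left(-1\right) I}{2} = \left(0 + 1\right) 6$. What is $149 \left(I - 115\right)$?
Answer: $-18923$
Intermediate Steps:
$I = -12$ ($I = - 2 \left(0 + 1\right) 6 = - 2 \cdot 1 \cdot 6 = \left(-2\right) 6 = -12$)
$149 \left(I - 115\right) = 149 \left(-12 - 115\right) = 149 \left(-127\right) = -18923$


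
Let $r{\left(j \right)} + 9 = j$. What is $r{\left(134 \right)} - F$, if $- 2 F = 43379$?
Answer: $\frac{43629}{2} \approx 21815.0$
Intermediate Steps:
$F = - \frac{43379}{2}$ ($F = \left(- \frac{1}{2}\right) 43379 = - \frac{43379}{2} \approx -21690.0$)
$r{\left(j \right)} = -9 + j$
$r{\left(134 \right)} - F = \left(-9 + 134\right) - - \frac{43379}{2} = 125 + \frac{43379}{2} = \frac{43629}{2}$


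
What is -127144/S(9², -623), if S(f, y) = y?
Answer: 127144/623 ≈ 204.08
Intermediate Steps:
-127144/S(9², -623) = -127144/(-623) = -127144*(-1/623) = 127144/623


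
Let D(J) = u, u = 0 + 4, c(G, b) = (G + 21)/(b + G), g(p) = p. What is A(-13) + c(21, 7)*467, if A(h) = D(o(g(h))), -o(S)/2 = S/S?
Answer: 1409/2 ≈ 704.50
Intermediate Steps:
c(G, b) = (21 + G)/(G + b)
u = 4
o(S) = -2 (o(S) = -2*S/S = -2*1 = -2)
D(J) = 4
A(h) = 4
A(-13) + c(21, 7)*467 = 4 + ((21 + 21)/(21 + 7))*467 = 4 + (42/28)*467 = 4 + ((1/28)*42)*467 = 4 + (3/2)*467 = 4 + 1401/2 = 1409/2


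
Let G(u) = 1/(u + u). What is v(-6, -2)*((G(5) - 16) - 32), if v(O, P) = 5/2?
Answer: -479/4 ≈ -119.75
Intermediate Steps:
G(u) = 1/(2*u)
v(O, P) = 5/2 (v(O, P) = 5*(1/2) = 5/2)
v(-6, -2)*((G(5) - 16) - 32) = 5*(((1/2)/5 - 16) - 32)/2 = 5*(((1/2)*(1/5) - 16) - 32)/2 = 5*((1/10 - 16) - 32)/2 = 5*(-159/10 - 32)/2 = (5/2)*(-479/10) = -479/4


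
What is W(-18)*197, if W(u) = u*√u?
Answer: -10638*I*√2 ≈ -15044.0*I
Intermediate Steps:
W(u) = u^(3/2)
W(-18)*197 = (-18)^(3/2)*197 = -54*I*√2*197 = -10638*I*√2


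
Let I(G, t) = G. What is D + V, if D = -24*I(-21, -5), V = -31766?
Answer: -31262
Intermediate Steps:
D = 504 (D = -24*(-21) = 504)
D + V = 504 - 31766 = -31262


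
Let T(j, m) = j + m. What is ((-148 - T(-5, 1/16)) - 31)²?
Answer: 7756225/256 ≈ 30298.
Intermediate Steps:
((-148 - T(-5, 1/16)) - 31)² = ((-148 - (-5 + 1/16)) - 31)² = ((-148 - 1*(-79/16)) - 31)² = ((-148 + 79/16) - 31)² = (-2289/16 - 31)² = (-2785/16)² = 7756225/256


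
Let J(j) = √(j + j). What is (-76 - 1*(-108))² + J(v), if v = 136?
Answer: 1024 + 4*√17 ≈ 1040.5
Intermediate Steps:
J(j) = √2*√j (J(j) = √(2*j) = √2*√j)
(-76 - 1*(-108))² + J(v) = (-76 - 1*(-108))² + √2*√136 = (-76 + 108)² + √2*(2*√34) = 32² + 4*√17 = 1024 + 4*√17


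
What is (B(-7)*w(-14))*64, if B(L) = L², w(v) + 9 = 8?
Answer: -3136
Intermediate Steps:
w(v) = -1 (w(v) = -9 + 8 = -1)
(B(-7)*w(-14))*64 = ((-7)²*(-1))*64 = (49*(-1))*64 = -49*64 = -3136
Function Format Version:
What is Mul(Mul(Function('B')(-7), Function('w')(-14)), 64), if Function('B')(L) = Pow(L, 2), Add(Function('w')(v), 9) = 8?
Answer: -3136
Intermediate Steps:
Function('w')(v) = -1 (Function('w')(v) = Add(-9, 8) = -1)
Mul(Mul(Function('B')(-7), Function('w')(-14)), 64) = Mul(Mul(Pow(-7, 2), -1), 64) = Mul(Mul(49, -1), 64) = Mul(-49, 64) = -3136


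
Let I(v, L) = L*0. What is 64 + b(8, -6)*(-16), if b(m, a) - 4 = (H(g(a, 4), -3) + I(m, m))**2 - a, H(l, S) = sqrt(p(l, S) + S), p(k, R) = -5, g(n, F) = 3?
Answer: 32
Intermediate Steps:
I(v, L) = 0
H(l, S) = sqrt(-5 + S)
b(m, a) = -4 - a (b(m, a) = 4 + ((sqrt(-5 - 3) + 0)**2 - a) = 4 + ((sqrt(-8) + 0)**2 - a) = 4 + ((2*I*sqrt(2) + 0)**2 - a) = 4 + ((2*I*sqrt(2))**2 - a) = 4 + (-8 - a) = -4 - a)
64 + b(8, -6)*(-16) = 64 + (-4 - 1*(-6))*(-16) = 64 + (-4 + 6)*(-16) = 64 + 2*(-16) = 64 - 32 = 32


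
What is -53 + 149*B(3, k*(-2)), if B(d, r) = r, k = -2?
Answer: 543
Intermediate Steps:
-53 + 149*B(3, k*(-2)) = -53 + 149*(-2*(-2)) = -53 + 149*4 = -53 + 596 = 543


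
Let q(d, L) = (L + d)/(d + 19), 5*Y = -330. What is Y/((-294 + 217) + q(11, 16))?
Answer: 660/761 ≈ 0.86728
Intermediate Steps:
Y = -66 (Y = (⅕)*(-330) = -66)
q(d, L) = (L + d)/(19 + d)
Y/((-294 + 217) + q(11, 16)) = -66/((-294 + 217) + (16 + 11)/(19 + 11)) = -66/(-77 + 27/30) = -66/(-77 + (1/30)*27) = -66/(-77 + 9/10) = -66/(-761/10) = -66*(-10/761) = 660/761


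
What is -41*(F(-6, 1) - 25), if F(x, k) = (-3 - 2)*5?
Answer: 2050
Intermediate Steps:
F(x, k) = -25 (F(x, k) = -5*5 = -25)
-41*(F(-6, 1) - 25) = -41*(-25 - 25) = -41*(-50) = 2050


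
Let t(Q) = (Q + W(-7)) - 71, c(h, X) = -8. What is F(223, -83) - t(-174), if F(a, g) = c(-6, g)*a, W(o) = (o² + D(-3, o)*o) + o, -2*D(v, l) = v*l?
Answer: -3309/2 ≈ -1654.5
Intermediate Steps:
D(v, l) = -l*v/2 (D(v, l) = -v*l/2 = -l*v/2)
W(o) = o + 5*o²/2 (W(o) = (o² + (-½*o*(-3))*o) + o = (o² + (3*o/2)*o) + o = (o² + 3*o²/2) + o = 5*o²/2 + o = o + 5*o²/2)
F(a, g) = -8*a
t(Q) = 89/2 + Q (t(Q) = (Q + (½)*(-7)*(2 + 5*(-7))) - 71 = (Q + (½)*(-7)*(2 - 35)) - 71 = (Q + (½)*(-7)*(-33)) - 71 = (Q + 231/2) - 71 = (231/2 + Q) - 71 = 89/2 + Q)
F(223, -83) - t(-174) = -8*223 - (89/2 - 174) = -1784 - 1*(-259/2) = -1784 + 259/2 = -3309/2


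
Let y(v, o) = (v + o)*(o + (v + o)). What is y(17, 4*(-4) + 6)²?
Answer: 441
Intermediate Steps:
y(v, o) = (o + v)*(v + 2*o) (y(v, o) = (o + v)*(o + (o + v)) = (o + v)*(v + 2*o))
y(17, 4*(-4) + 6)² = (17² + 2*(4*(-4) + 6)² + 3*(4*(-4) + 6)*17)² = (289 + 2*(-16 + 6)² + 3*(-16 + 6)*17)² = (289 + 2*(-10)² + 3*(-10)*17)² = (289 + 2*100 - 510)² = (289 + 200 - 510)² = (-21)² = 441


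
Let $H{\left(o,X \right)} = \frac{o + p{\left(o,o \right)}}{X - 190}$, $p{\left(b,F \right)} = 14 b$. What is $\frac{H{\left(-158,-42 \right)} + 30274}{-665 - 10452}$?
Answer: $- \frac{3512969}{1289572} \approx -2.7241$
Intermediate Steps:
$H{\left(o,X \right)} = \frac{15 o}{-190 + X}$ ($H{\left(o,X \right)} = \frac{o + 14 o}{X - 190} = \frac{15 o}{-190 + X}$)
$\frac{H{\left(-158,-42 \right)} + 30274}{-665 - 10452} = \frac{15 \left(-158\right) \frac{1}{-190 - 42} + 30274}{-665 - 10452} = \frac{15 \left(-158\right) \frac{1}{-232} + 30274}{-11117} = \left(15 \left(-158\right) \left(- \frac{1}{232}\right) + 30274\right) \left(- \frac{1}{11117}\right) = \left(\frac{1185}{116} + 30274\right) \left(- \frac{1}{11117}\right) = \frac{3512969}{116} \left(- \frac{1}{11117}\right) = - \frac{3512969}{1289572}$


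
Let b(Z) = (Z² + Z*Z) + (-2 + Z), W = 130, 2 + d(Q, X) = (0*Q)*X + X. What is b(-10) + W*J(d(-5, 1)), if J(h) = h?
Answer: 58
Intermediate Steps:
d(Q, X) = -2 + X (d(Q, X) = -2 + ((0*Q)*X + X) = -2 + (0*X + X) = -2 + (0 + X) = -2 + X)
b(Z) = -2 + Z + 2*Z² (b(Z) = (Z² + Z²) + (-2 + Z) = 2*Z² + (-2 + Z) = -2 + Z + 2*Z²)
b(-10) + W*J(d(-5, 1)) = (-2 - 10 + 2*(-10)²) + 130*(-2 + 1) = (-2 - 10 + 2*100) + 130*(-1) = (-2 - 10 + 200) - 130 = 188 - 130 = 58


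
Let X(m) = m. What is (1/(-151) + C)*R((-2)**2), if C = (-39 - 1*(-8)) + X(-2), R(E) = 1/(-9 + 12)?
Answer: -4984/453 ≈ -11.002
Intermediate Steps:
R(E) = 1/3
C = -33 (C = (-39 - 1*(-8)) - 2 = (-39 + 8) - 2 = -31 - 2 = -33)
(1/(-151) + C)*R((-2)**2) = (1/(-151) - 33)*(1/3) = (-1/151 - 33)*(1/3) = -4984/151*1/3 = -4984/453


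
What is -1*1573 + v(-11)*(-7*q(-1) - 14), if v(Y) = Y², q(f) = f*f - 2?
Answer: -2420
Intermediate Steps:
q(f) = -2 + f² (q(f) = f² - 2 = -2 + f²)
-1*1573 + v(-11)*(-7*q(-1) - 14) = -1*1573 + (-11)²*(-7*(-2 + (-1)²) - 14) = -1573 + 121*(-7*(-2 + 1) - 14) = -1573 + 121*(-7*(-1) - 14) = -1573 + 121*(7 - 14) = -1573 + 121*(-7) = -1573 - 847 = -2420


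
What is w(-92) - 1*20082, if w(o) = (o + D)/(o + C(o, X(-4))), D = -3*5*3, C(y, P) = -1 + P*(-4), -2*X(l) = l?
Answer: -2028145/101 ≈ -20081.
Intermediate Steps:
X(l) = -l/2
C(y, P) = -1 - 4*P
D = -45 (D = -15*3 = -45)
w(o) = (-45 + o)/(-9 + o) (w(o) = (o - 45)/(o + (-1 - (-2)*(-4))) = (-45 + o)/(o + (-1 - 4*2)) = (-45 + o)/(o + (-1 - 8)) = (-45 + o)/(o - 9) = (-45 + o)/(-9 + o))
w(-92) - 1*20082 = (-45 - 92)/(-9 - 92) - 1*20082 = -137/(-101) - 20082 = -1/101*(-137) - 20082 = 137/101 - 20082 = -2028145/101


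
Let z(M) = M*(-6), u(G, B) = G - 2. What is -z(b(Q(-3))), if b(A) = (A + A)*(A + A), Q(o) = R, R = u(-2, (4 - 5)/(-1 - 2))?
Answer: 384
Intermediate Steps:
u(G, B) = -2 + G
R = -4 (R = -2 - 2 = -4)
Q(o) = -4
b(A) = 4*A**2 (b(A) = (2*A)*(2*A) = 4*A**2)
z(M) = -6*M
-z(b(Q(-3))) = -(-6)*4*(-4)**2 = -(-6)*4*16 = -(-6)*64 = -1*(-384) = 384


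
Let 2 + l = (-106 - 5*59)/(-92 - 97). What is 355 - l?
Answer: 67072/189 ≈ 354.88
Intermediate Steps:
l = 23/189 (l = -2 + (-106 - 5*59)/(-92 - 97) = -2 + (-106 - 295)/(-189) = -2 - 401*(-1/189) = -2 + 401/189 = 23/189 ≈ 0.12169)
355 - l = 355 - 1*23/189 = 355 - 23/189 = 67072/189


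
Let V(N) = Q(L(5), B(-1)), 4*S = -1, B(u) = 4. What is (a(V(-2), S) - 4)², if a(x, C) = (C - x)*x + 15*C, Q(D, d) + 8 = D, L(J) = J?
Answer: 256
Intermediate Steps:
S = -¼ (S = (¼)*(-1) = -¼ ≈ -0.25000)
Q(D, d) = -8 + D
V(N) = -3 (V(N) = -8 + 5 = -3)
a(x, C) = 15*C + x*(C - x) (a(x, C) = x*(C - x) + 15*C = 15*C + x*(C - x))
(a(V(-2), S) - 4)² = ((-1*(-3)² + 15*(-¼) - ¼*(-3)) - 4)² = ((-1*9 - 15/4 + ¾) - 4)² = ((-9 - 15/4 + ¾) - 4)² = (-12 - 4)² = (-16)² = 256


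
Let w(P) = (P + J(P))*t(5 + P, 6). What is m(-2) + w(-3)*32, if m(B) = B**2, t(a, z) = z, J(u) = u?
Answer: -1148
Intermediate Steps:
w(P) = 12*P (w(P) = (P + P)*6 = (2*P)*6 = 12*P)
m(-2) + w(-3)*32 = (-2)**2 + (12*(-3))*32 = 4 - 36*32 = 4 - 1152 = -1148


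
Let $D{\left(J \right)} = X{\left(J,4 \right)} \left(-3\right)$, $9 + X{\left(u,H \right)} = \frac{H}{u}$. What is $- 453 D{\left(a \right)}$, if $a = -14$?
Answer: $- \frac{88335}{7} \approx -12619.0$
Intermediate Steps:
$X{\left(u,H \right)} = -9 + \frac{H}{u}$
$D{\left(J \right)} = 27 - \frac{12}{J}$ ($D{\left(J \right)} = \left(-9 + \frac{4}{J}\right) \left(-3\right) = 27 - \frac{12}{J}$)
$- 453 D{\left(a \right)} = - 453 \left(27 - \frac{12}{-14}\right) = - 453 \left(27 - - \frac{6}{7}\right) = - 453 \left(27 + \frac{6}{7}\right) = \left(-453\right) \frac{195}{7} = - \frac{88335}{7}$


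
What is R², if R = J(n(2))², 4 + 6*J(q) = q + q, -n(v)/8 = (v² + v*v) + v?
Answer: 45212176/81 ≈ 5.5818e+5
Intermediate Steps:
n(v) = -16*v² - 8*v (n(v) = -8*((v² + v*v) + v) = -8*((v² + v²) + v) = -8*(2*v² + v) = -8*(v + 2*v²) = -16*v² - 8*v)
J(q) = -⅔ + q/3 (J(q) = -⅔ + (q + q)/6 = -⅔ + (2*q)/6 = -⅔ + q/3)
R = 6724/9 (R = (-⅔ + (-8*2*(1 + 2*2))/3)² = (-⅔ + (-8*2*(1 + 4))/3)² = (-⅔ + (-8*2*5)/3)² = (-⅔ + (⅓)*(-80))² = (-⅔ - 80/3)² = (-82/3)² = 6724/9 ≈ 747.11)
R² = (6724/9)² = 45212176/81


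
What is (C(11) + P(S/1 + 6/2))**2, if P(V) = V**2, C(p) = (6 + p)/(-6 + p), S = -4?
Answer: 484/25 ≈ 19.360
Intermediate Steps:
C(p) = (6 + p)/(-6 + p)
(C(11) + P(S/1 + 6/2))**2 = ((6 + 11)/(-6 + 11) + (-4/1 + 6/2)**2)**2 = (17/5 + (-4*1 + 6*(1/2))**2)**2 = ((1/5)*17 + (-4 + 3)**2)**2 = (17/5 + (-1)**2)**2 = (17/5 + 1)**2 = (22/5)**2 = 484/25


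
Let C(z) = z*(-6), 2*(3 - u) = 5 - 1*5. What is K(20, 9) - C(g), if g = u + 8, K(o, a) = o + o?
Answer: 106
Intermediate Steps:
u = 3 (u = 3 - (5 - 1*5)/2 = 3 - (5 - 5)/2 = 3 - ½*0 = 3 + 0 = 3)
K(o, a) = 2*o
g = 11 (g = 3 + 8 = 11)
C(z) = -6*z
K(20, 9) - C(g) = 2*20 - (-6)*11 = 40 - 1*(-66) = 40 + 66 = 106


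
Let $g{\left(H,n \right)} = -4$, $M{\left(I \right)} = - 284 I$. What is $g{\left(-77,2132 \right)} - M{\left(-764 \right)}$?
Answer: $-216980$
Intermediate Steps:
$g{\left(-77,2132 \right)} - M{\left(-764 \right)} = -4 - \left(-284\right) \left(-764\right) = -4 - 216976 = -216980$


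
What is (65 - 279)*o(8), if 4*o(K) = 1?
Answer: -107/2 ≈ -53.500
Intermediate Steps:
o(K) = ¼ (o(K) = (¼)*1 = ¼)
(65 - 279)*o(8) = (65 - 279)*(¼) = -214*¼ = -107/2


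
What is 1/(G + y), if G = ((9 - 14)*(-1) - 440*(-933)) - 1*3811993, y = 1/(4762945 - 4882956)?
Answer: -120011/408213576149 ≈ -2.9399e-7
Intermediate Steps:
y = -1/120011 (y = 1/(-120011) = -1/120011 ≈ -8.3326e-6)
G = -3401468 (G = (-5*(-1) + 410520) - 3811993 = (5 + 410520) - 3811993 = 410525 - 3811993 = -3401468)
1/(G + y) = 1/(-3401468 - 1/120011) = 1/(-408213576149/120011) = -120011/408213576149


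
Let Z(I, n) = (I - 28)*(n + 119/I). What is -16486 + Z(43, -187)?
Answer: -827728/43 ≈ -19250.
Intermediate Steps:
Z(I, n) = (-28 + I)*(n + 119/I)
-16486 + Z(43, -187) = -16486 + (119 - 3332/43 - 28*(-187) + 43*(-187)) = -16486 + (119 - 3332*1/43 + 5236 - 8041) = -16486 + (119 - 3332/43 + 5236 - 8041) = -16486 - 118830/43 = -827728/43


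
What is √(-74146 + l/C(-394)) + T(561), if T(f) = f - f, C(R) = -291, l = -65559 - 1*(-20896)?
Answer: I*√6265760493/291 ≈ 272.02*I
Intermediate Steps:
l = -44663 (l = -65559 + 20896 = -44663)
T(f) = 0
√(-74146 + l/C(-394)) + T(561) = √(-74146 - 44663/(-291)) + 0 = √(-74146 - 44663*(-1/291)) + 0 = √(-74146 + 44663/291) + 0 = √(-21531823/291) + 0 = I*√6265760493/291 + 0 = I*√6265760493/291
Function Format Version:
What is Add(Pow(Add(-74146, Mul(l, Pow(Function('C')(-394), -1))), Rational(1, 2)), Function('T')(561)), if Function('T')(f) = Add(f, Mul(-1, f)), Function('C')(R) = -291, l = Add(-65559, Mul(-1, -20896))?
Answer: Mul(Rational(1, 291), I, Pow(6265760493, Rational(1, 2))) ≈ Mul(272.02, I)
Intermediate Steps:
l = -44663 (l = Add(-65559, 20896) = -44663)
Function('T')(f) = 0
Add(Pow(Add(-74146, Mul(l, Pow(Function('C')(-394), -1))), Rational(1, 2)), Function('T')(561)) = Add(Pow(Add(-74146, Mul(-44663, Pow(-291, -1))), Rational(1, 2)), 0) = Add(Pow(Add(-74146, Mul(-44663, Rational(-1, 291))), Rational(1, 2)), 0) = Add(Pow(Add(-74146, Rational(44663, 291)), Rational(1, 2)), 0) = Add(Pow(Rational(-21531823, 291), Rational(1, 2)), 0) = Add(Mul(Rational(1, 291), I, Pow(6265760493, Rational(1, 2))), 0) = Mul(Rational(1, 291), I, Pow(6265760493, Rational(1, 2)))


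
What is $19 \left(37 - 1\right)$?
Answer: $684$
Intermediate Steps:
$19 \left(37 - 1\right) = 19 \cdot 36 = 684$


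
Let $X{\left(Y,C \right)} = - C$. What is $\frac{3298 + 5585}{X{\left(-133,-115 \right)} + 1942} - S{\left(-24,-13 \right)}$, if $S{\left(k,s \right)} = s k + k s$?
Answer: $- \frac{1274685}{2057} \approx -619.68$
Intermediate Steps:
$S{\left(k,s \right)} = 2 k s$ ($S{\left(k,s \right)} = k s + k s = 2 k s$)
$\frac{3298 + 5585}{X{\left(-133,-115 \right)} + 1942} - S{\left(-24,-13 \right)} = \frac{3298 + 5585}{\left(-1\right) \left(-115\right) + 1942} - 2 \left(-24\right) \left(-13\right) = \frac{8883}{115 + 1942} - 624 = \frac{8883}{2057} - 624 = - \frac{1274685}{2057}$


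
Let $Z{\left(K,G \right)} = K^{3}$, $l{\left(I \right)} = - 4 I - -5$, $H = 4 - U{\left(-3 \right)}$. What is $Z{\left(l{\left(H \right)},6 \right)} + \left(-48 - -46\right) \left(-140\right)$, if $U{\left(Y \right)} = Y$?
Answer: $-11887$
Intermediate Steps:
$H = 7$ ($H = 4 - -3 = 4 + 3 = 7$)
$l{\left(I \right)} = 5 - 4 I$ ($l{\left(I \right)} = - 4 I + 5 = 5 - 4 I$)
$Z{\left(l{\left(H \right)},6 \right)} + \left(-48 - -46\right) \left(-140\right) = \left(5 - 28\right)^{3} + \left(-48 - -46\right) \left(-140\right) = \left(5 - 28\right)^{3} + \left(-48 + 46\right) \left(-140\right) = \left(-23\right)^{3} - -280 = -12167 + 280 = -11887$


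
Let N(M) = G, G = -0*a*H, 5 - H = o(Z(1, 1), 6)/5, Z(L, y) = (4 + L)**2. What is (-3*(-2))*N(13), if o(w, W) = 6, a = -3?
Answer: 0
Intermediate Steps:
H = 19/5 (H = 5 - 6/5 = 19/5 ≈ 3.8000)
G = 0 (G = -0*(-3)*19/5 = -0*19/5 = -1*0 = 0)
N(M) = 0
(-3*(-2))*N(13) = -3*(-2)*0 = 6*0 = 0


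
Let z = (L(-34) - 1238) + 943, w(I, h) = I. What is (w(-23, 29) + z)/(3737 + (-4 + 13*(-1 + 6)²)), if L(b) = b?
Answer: -176/2029 ≈ -0.086742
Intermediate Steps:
z = -329 (z = (-34 - 1238) + 943 = -1272 + 943 = -329)
(w(-23, 29) + z)/(3737 + (-4 + 13*(-1 + 6)²)) = (-23 - 329)/(3737 + (-4 + 13*(-1 + 6)²)) = -352/(3737 + (-4 + 13*5²)) = -352/(3737 + (-4 + 13*25)) = -352/(3737 + (-4 + 325)) = -352/(3737 + 321) = -352/4058 = -352*1/4058 = -176/2029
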